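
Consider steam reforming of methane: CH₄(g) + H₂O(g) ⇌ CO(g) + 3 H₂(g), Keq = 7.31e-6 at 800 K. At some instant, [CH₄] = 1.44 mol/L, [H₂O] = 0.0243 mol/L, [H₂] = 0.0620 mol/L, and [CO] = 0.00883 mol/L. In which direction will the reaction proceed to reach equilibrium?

reverse (toward reactants)

Q = [CO]·[H₂]³ / ([CH₄]·[H₂O]) = (0.00883)·(0.0620)³ / ((1.44)·(0.0243)) = 6.01e-5
Q = 6.01e-5 > Keq = 7.31e-6, so the reverse reaction proceeds.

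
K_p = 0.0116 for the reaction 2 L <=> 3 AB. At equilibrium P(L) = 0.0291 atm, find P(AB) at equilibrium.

P(AB) = 0.0214 atm

At equilibrium, K_p = P(AB)³ / P(L)² = 0.0116.
(P(AB))³ / (0.0291)² = 0.0116
P(AB)³ = 9.82×10⁻⁶ ⇒ P(AB) = 0.0214 atm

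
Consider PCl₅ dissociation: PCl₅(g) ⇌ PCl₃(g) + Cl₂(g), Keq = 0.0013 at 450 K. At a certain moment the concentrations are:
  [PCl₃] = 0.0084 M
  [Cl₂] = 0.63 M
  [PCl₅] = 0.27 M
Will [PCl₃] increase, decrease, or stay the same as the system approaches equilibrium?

Q = [PCl₃]·[Cl₂] / [PCl₅] = (0.0084)·(0.63) / (0.27) = 0.020
Q = 0.020 > Keq = 0.0013: net reverse reaction.
PCl₃ is a product, so it decreases.

decrease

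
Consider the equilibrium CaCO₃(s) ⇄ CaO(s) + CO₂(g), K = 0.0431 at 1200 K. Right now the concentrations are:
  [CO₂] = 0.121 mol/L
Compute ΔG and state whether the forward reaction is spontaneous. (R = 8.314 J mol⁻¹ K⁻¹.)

ΔG = 10.3 kJ/mol; the forward reaction is non-spontaneous

(CaCO₃, CaO are pure solids — omitted from Q.)
Q = [CO₂] = 0.121
ΔG = RT ln(Q/K) = (8.314 J mol⁻¹ K⁻¹)(1200 K) × ln(0.121/0.0431)
   = (9.977 kJ/mol)(1.032) = 10.3 kJ/mol
ΔG > 0, so the forward reaction is non-spontaneous (proceeds in reverse).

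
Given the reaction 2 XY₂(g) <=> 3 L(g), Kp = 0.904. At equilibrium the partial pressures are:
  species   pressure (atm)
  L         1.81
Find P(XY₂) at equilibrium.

At equilibrium, Kp = P(L)³ / P(XY₂)² = 0.904.
(1.81)³ / (P(XY₂))² = 0.904
P(XY₂)² = 6.56 ⇒ P(XY₂) = 2.56 atm

P(XY₂) = 2.56 atm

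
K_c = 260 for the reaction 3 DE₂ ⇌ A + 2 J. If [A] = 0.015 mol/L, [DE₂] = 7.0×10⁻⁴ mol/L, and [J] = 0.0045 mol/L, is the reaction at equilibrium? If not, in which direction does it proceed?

Q_c = [A]·[J]² / [DE₂]³ = (0.015)·(0.0045)² / (7.0×10⁻⁴)³ = 890
Q_c = 890 > K_c = 260, so the reverse reaction proceeds.

reverse (toward reactants)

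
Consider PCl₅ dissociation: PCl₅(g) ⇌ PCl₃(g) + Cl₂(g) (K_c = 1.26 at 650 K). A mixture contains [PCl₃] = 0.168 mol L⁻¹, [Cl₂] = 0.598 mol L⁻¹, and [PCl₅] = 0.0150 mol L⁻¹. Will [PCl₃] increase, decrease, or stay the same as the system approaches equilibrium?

Q_c = [PCl₃]·[Cl₂] / [PCl₅] = (0.168)·(0.598) / (0.0150) = 6.70
Q_c = 6.70 > K_c = 1.26: net reverse reaction.
PCl₃ is a product, so it decreases.

decrease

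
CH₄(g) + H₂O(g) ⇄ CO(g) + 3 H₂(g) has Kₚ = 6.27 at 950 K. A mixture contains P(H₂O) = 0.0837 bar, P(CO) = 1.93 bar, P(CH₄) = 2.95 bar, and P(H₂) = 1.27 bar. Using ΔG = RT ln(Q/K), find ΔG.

Qₚ = P(CO)·P(H₂)³ / (P(CH₄)·P(H₂O)) = (1.93)·(1.27)³ / ((2.95)·(0.0837)) = 16.0
ΔG = RT ln(Qₚ/Kₚ) = (8.314 J mol⁻¹ K⁻¹)(950 K) × ln(16.0/6.27)
   = (7.898 kJ/mol)(0.9368) = 7.40 kJ/mol
ΔG > 0, so the forward reaction is non-spontaneous (proceeds in reverse).

ΔG = 7.40 kJ/mol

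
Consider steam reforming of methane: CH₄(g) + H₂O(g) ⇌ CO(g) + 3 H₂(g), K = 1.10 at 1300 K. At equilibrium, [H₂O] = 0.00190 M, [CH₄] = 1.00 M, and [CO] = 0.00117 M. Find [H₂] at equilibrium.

[H₂] = 1.21 M

At equilibrium, K = [CO]·[H₂]³ / ([CH₄]·[H₂O]) = 1.10.
(0.00117)·([H₂])³ / ((1.00)·(0.00190)) = 1.10
[H₂]³ = 1.79 ⇒ [H₂] = 1.21 M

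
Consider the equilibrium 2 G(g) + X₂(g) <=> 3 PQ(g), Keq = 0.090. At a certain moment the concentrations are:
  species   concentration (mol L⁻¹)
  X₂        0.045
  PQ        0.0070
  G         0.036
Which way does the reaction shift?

to the right

Q = [PQ]³ / ([G]²·[X₂]) = (0.0070)³ / ((0.036)²·(0.045)) = 0.0059
Q = 0.0059 < Keq = 0.090, so the forward reaction proceeds.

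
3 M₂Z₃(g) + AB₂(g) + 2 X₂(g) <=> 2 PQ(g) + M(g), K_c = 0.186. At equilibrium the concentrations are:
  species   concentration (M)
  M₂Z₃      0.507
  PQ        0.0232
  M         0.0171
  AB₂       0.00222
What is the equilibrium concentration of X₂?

[X₂] = 0.414 M

At equilibrium, K_c = [PQ]²·[M] / ([M₂Z₃]³·[AB₂]·[X₂]²) = 0.186.
(0.0232)²·(0.0171) / ((0.507)³·(0.00222)·([X₂])²) = 0.186
[X₂]² = 0.171 ⇒ [X₂] = 0.414 M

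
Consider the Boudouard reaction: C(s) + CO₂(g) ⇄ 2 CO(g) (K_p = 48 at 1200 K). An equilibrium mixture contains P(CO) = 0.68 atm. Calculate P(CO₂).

(C is a pure solid — omitted from K_p.)
At equilibrium, K_p = P(CO)² / P(CO₂) = 48.
(0.68)² / (P(CO₂)) = 48
P(CO₂) = 0.00963 = 0.0096 atm

P(CO₂) = 0.0096 atm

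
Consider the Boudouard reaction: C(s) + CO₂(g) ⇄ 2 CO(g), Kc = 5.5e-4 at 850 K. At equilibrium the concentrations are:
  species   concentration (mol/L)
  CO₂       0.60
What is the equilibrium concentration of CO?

(C is a pure solid — omitted from Kc.)
At equilibrium, Kc = [CO]² / [CO₂] = 5.5e-4.
([CO])² / (0.60) = 5.5e-4
[CO]² = 3.30e-4 ⇒ [CO] = 0.018 mol/L

[CO] = 0.018 mol/L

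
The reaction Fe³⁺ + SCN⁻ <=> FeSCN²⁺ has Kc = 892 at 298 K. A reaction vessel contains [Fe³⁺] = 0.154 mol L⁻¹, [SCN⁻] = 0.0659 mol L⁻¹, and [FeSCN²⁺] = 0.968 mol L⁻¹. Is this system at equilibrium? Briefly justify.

Qc = [FeSCN²⁺] / ([Fe³⁺]·[SCN⁻]) = (0.968) / ((0.154)·(0.0659)) = 95.4
Qc = 95.4 < Kc = 892: net forward reaction.

no; Q < K, reaction proceeds forward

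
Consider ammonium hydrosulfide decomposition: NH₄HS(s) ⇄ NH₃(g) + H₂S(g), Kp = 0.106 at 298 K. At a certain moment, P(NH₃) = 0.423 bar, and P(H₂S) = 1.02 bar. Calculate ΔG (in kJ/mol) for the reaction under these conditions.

ΔG = 3.48 kJ/mol

(NH₄HS is a pure solid — omitted from Qp.)
Qp = P(NH₃)·P(H₂S) = (0.423)·(1.02) = 0.431
ΔG = RT ln(Qp/Kp) = (8.314 J mol⁻¹ K⁻¹)(298 K) × ln(0.431/0.106)
   = (2.478 kJ/mol)(1.403) = 3.48 kJ/mol
ΔG > 0, so the forward reaction is non-spontaneous (proceeds in reverse).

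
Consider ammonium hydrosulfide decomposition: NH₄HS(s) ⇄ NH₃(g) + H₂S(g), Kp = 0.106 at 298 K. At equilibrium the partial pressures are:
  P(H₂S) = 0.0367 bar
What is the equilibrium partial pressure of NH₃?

P(NH₃) = 2.89 bar

(NH₄HS is a pure solid — omitted from Kp.)
At equilibrium, Kp = P(NH₃)·P(H₂S) = 0.106.
(P(NH₃))·(0.0367) = 0.106
P(NH₃) = 2.89 bar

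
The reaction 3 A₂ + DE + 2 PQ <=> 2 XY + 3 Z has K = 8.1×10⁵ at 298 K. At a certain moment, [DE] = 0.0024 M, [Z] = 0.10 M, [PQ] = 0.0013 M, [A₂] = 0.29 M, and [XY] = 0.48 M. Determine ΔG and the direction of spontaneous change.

ΔG = 2.62 kJ/mol; the forward reaction is non-spontaneous

Q = [XY]²·[Z]³ / ([A₂]³·[DE]·[PQ]²) = (0.48)²·(0.10)³ / ((0.29)³·(0.0024)·(0.0013)²) = 2.33×10⁶
ΔG = RT ln(Q/K) = (8.314 J mol⁻¹ K⁻¹)(298 K) × ln(2.33×10⁶/8.1×10⁵)
   = (2.478 kJ/mol)(1.057) = 2.62 kJ/mol
ΔG > 0, so the forward reaction is non-spontaneous (proceeds in reverse).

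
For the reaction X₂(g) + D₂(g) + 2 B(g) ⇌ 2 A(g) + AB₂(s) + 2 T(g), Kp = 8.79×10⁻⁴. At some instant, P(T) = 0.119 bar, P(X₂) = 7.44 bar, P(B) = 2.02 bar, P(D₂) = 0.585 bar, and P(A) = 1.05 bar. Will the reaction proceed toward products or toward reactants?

(AB₂ is a pure solid — omitted from Qp.)
Qp = P(A)²·P(T)² / (P(X₂)·P(D₂)·P(B)²) = (1.05)²·(0.119)² / ((7.44)·(0.585)·(2.02)²) = 8.79×10⁻⁴
Qp = 8.79×10⁻⁴ = Kp, so the system is already at equilibrium.

no net change (already at equilibrium)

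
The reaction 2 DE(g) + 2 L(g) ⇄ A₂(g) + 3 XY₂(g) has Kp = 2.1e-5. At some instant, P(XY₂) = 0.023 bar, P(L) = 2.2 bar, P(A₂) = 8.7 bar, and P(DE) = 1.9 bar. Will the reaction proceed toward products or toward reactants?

to the right

Qp = P(A₂)·P(XY₂)³ / (P(DE)²·P(L)²) = (8.7)·(0.023)³ / ((1.9)²·(2.2)²) = 6.1e-6
Qp = 6.1e-6 < Kp = 2.1e-5, so the forward reaction proceeds.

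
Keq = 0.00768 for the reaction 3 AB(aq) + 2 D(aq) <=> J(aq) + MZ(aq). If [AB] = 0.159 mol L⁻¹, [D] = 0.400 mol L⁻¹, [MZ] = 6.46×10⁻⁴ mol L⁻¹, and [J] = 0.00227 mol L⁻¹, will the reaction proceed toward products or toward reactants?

to the right

Q = [J]·[MZ] / ([AB]³·[D]²) = (0.00227)·(6.46×10⁻⁴) / ((0.159)³·(0.400)²) = 0.00228
Q = 0.00228 < Keq = 0.00768, so the forward reaction proceeds.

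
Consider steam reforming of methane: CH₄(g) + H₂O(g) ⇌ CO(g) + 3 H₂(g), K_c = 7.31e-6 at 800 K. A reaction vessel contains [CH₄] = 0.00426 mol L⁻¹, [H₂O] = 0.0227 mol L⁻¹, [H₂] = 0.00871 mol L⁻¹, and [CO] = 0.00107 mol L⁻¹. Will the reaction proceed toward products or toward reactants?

Q_c = [CO]·[H₂]³ / ([CH₄]·[H₂O]) = (0.00107)·(0.00871)³ / ((0.00426)·(0.0227)) = 7.31e-6
Q_c = 7.31e-6 = K_c, so the system is already at equilibrium.

no net change (already at equilibrium)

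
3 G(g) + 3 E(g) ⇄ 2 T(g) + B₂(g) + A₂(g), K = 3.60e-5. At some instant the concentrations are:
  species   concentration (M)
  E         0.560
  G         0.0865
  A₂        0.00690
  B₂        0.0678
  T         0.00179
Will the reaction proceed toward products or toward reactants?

forward (toward products)

Q = [T]²·[B₂]·[A₂] / ([G]³·[E]³) = (0.00179)²·(0.0678)·(0.00690) / ((0.0865)³·(0.560)³) = 1.32e-5
Q = 1.32e-5 < K = 3.60e-5, so the forward reaction proceeds.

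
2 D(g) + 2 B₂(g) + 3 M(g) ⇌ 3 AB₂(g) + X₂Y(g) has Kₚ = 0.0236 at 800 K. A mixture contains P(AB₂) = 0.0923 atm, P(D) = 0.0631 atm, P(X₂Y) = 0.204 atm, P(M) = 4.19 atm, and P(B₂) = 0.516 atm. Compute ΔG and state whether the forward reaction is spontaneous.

ΔG = -16.2 kJ/mol; the forward reaction is spontaneous

Qₚ = P(AB₂)³·P(X₂Y) / (P(D)²·P(B₂)²·P(M)³) = (0.0923)³·(0.204) / ((0.0631)²·(0.516)²·(4.19)³) = 0.00206
ΔG = RT ln(Qₚ/Kₚ) = (8.314 J mol⁻¹ K⁻¹)(800 K) × ln(0.00206/0.0236)
   = (6.651 kJ/mol)(-2.439) = -16.2 kJ/mol
ΔG < 0, so the forward reaction is spontaneous (proceeds forward).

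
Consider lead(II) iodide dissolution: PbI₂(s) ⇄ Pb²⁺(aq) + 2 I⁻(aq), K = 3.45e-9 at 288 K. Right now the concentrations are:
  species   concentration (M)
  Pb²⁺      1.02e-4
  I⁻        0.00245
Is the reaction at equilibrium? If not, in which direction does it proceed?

to the right

(PbI₂ is a pure solid — omitted from Q.)
Q = [Pb²⁺]·[I⁻]² = (1.02e-4)·(0.00245)² = 6.12e-10
Q = 6.12e-10 < K = 3.45e-9, so the forward reaction proceeds.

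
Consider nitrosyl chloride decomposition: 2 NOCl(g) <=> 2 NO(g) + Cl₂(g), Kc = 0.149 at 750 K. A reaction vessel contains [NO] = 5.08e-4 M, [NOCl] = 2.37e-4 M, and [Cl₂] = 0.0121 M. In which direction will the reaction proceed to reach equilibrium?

Qc = [NO]²·[Cl₂] / [NOCl]² = (5.08e-4)²·(0.0121) / (2.37e-4)² = 0.0556
Qc = 0.0556 < Kc = 0.149, so the forward reaction proceeds.

to the right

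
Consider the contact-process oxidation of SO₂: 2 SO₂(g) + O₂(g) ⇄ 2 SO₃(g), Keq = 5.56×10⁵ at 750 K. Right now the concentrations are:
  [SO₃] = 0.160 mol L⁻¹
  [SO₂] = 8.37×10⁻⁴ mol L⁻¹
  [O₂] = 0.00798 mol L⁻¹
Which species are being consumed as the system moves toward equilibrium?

Q = [SO₃]² / ([SO₂]²·[O₂]) = (0.160)² / ((8.37×10⁻⁴)²·(0.00798)) = 4.58×10⁶
Q = 4.58×10⁶ > Keq = 5.56×10⁵: net reverse reaction.

SO₃ (products)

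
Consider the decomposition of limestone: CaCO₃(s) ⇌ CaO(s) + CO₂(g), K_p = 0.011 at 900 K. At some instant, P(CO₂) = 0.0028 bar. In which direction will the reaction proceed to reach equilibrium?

toward products

(CaCO₃, CaO are pure solids — omitted from Q_p.)
Q_p = P(CO₂) = 0.0028
Q_p = 0.0028 < K_p = 0.011, so the forward reaction proceeds.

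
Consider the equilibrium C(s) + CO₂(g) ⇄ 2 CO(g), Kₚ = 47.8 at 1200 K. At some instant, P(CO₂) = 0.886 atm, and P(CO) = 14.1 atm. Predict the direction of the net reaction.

(C is a pure solid — omitted from Qₚ.)
Qₚ = P(CO)² / P(CO₂) = (14.1)² / (0.886) = 224
Qₚ = 224 > Kₚ = 47.8, so the reverse reaction proceeds.

toward reactants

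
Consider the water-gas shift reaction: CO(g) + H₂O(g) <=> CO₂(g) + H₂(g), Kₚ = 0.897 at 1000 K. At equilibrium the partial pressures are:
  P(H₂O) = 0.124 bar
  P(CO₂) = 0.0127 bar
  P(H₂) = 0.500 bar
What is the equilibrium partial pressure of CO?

At equilibrium, Kₚ = P(CO₂)·P(H₂) / (P(CO)·P(H₂O)) = 0.897.
(0.0127)·(0.500) / ((P(CO))·(0.124)) = 0.897
P(CO) = 0.0571 bar

P(CO) = 0.0571 bar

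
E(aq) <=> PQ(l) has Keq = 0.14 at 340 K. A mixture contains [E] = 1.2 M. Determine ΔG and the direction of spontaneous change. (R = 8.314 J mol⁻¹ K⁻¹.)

ΔG = 5.04 kJ/mol; the forward reaction is non-spontaneous

(PQ is a pure liquid — omitted from Q.)
Q = 1 / [E] = 1 / (1.2) = 0.833
ΔG = RT ln(Q/Keq) = (8.314 J mol⁻¹ K⁻¹)(340 K) × ln(0.833/0.14)
   = (2.827 kJ/mol)(1.783) = 5.04 kJ/mol
ΔG > 0, so the forward reaction is non-spontaneous (proceeds in reverse).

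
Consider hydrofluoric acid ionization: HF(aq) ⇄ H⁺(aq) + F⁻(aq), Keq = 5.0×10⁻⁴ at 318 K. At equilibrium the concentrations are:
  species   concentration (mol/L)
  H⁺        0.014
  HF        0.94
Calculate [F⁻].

[F⁻] = 0.034 mol/L

At equilibrium, Keq = [H⁺]·[F⁻] / [HF] = 5.0×10⁻⁴.
(0.014)·([F⁻]) / (0.94) = 5.0×10⁻⁴
[F⁻] = 0.0336 = 0.034 mol/L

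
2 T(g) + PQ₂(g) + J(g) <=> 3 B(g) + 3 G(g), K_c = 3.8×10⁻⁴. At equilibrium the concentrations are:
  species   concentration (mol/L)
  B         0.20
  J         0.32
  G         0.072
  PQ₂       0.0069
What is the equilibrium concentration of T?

[T] = 1.9 mol/L

At equilibrium, K_c = [B]³·[G]³ / ([T]²·[PQ₂]·[J]) = 3.8×10⁻⁴.
(0.20)³·(0.072)³ / (([T])²·(0.0069)·(0.32)) = 3.8×10⁻⁴
[T]² = 3.56 ⇒ [T] = 1.9 mol/L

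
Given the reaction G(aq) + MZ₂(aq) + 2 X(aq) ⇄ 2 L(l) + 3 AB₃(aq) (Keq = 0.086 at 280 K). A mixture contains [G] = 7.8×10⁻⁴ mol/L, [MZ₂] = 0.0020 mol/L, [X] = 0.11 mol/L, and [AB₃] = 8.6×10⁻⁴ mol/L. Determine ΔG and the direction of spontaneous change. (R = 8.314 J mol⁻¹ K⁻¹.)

(L is a pure liquid — omitted from Q.)
Q = [AB₃]³ / ([G]·[MZ₂]·[X]²) = (8.6×10⁻⁴)³ / ((7.8×10⁻⁴)·(0.0020)·(0.11)²) = 0.0337
ΔG = RT ln(Q/Keq) = (8.314 J mol⁻¹ K⁻¹)(280 K) × ln(0.0337/0.086)
   = (2.328 kJ/mol)(-0.9368) = -2.18 kJ/mol
ΔG < 0, so the forward reaction is spontaneous (proceeds forward).

ΔG = -2.18 kJ/mol; the forward reaction is spontaneous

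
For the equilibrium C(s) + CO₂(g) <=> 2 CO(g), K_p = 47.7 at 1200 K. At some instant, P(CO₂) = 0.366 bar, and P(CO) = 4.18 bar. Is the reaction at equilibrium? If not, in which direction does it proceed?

neither direction; the system is at equilibrium

(C is a pure solid — omitted from Q_p.)
Q_p = P(CO)² / P(CO₂) = (4.18)² / (0.366) = 47.7
Q_p = 47.7 = K_p, so the system is already at equilibrium.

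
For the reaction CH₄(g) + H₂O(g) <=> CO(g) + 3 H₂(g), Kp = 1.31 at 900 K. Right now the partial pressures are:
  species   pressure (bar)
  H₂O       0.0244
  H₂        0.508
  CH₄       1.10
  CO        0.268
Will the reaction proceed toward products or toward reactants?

no net change (already at equilibrium)

Qp = P(CO)·P(H₂)³ / (P(CH₄)·P(H₂O)) = (0.268)·(0.508)³ / ((1.10)·(0.0244)) = 1.31
Qp = 1.31 = Kp, so the system is already at equilibrium.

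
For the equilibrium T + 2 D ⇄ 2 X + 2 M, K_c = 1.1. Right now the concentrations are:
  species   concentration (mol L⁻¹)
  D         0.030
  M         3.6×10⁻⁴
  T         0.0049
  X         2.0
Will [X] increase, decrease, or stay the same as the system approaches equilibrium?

Q_c = [X]²·[M]² / ([T]·[D]²) = (2.0)²·(3.6×10⁻⁴)² / ((0.0049)·(0.030)²) = 0.12
Q_c = 0.12 < K_c = 1.1: net forward reaction.
X is a product, so it increases.

increase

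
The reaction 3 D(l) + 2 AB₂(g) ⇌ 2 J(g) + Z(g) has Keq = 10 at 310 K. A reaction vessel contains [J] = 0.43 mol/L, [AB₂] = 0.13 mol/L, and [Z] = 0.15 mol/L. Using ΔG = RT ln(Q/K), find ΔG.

ΔG = -4.66 kJ/mol

(D is a pure liquid — omitted from Q.)
Q = [J]²·[Z] / [AB₂]² = (0.43)²·(0.15) / (0.13)² = 1.64
ΔG = RT ln(Q/Keq) = (8.314 J mol⁻¹ K⁻¹)(310 K) × ln(1.64/10)
   = (2.577 kJ/mol)(-1.808) = -4.66 kJ/mol
ΔG < 0, so the forward reaction is spontaneous (proceeds forward).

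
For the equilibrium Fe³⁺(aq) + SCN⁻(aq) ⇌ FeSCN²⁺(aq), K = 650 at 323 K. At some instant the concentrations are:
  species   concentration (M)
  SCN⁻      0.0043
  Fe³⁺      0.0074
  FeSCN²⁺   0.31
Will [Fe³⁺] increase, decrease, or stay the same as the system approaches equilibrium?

increase

Q = [FeSCN²⁺] / ([Fe³⁺]·[SCN⁻]) = (0.31) / ((0.0074)·(0.0043)) = 9700
Q = 9700 > K = 650: net reverse reaction.
Fe³⁺ is a reactant, so it increases.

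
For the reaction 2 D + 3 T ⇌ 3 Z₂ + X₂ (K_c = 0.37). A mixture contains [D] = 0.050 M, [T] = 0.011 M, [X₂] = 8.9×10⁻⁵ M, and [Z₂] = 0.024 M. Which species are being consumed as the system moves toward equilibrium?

Q_c = [Z₂]³·[X₂] / ([D]²·[T]³) = (0.024)³·(8.9×10⁻⁵) / ((0.050)²·(0.011)³) = 0.37
Q_c = 0.37 = K_c; the system is at equilibrium.

none (at equilibrium)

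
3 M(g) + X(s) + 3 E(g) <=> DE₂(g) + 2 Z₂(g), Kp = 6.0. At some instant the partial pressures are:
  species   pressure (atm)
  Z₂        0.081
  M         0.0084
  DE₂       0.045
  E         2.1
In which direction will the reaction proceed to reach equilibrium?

toward reactants

(X is a pure solid — omitted from Qp.)
Qp = P(DE₂)·P(Z₂)² / (P(M)³·P(E)³) = (0.045)·(0.081)² / ((0.0084)³·(2.1)³) = 54
Qp = 54 > Kp = 6.0, so the reverse reaction proceeds.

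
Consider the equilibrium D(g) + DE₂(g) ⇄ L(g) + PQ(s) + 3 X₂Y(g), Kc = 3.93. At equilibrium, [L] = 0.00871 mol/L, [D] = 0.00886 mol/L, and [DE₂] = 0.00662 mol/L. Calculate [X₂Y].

[X₂Y] = 0.298 mol/L

(PQ is a pure solid — omitted from Kc.)
At equilibrium, Kc = [L]·[X₂Y]³ / ([D]·[DE₂]) = 3.93.
(0.00871)·([X₂Y])³ / ((0.00886)·(0.00662)) = 3.93
[X₂Y]³ = 0.0265 ⇒ [X₂Y] = 0.298 mol/L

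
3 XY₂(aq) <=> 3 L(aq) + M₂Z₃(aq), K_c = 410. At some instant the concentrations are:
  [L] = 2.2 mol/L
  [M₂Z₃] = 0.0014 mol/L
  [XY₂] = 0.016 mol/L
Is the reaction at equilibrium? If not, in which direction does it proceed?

Q_c = [L]³·[M₂Z₃] / [XY₂]³ = (2.2)³·(0.0014) / (0.016)³ = 3600
Q_c = 3600 > K_c = 410, so the reverse reaction proceeds.

reverse (toward reactants)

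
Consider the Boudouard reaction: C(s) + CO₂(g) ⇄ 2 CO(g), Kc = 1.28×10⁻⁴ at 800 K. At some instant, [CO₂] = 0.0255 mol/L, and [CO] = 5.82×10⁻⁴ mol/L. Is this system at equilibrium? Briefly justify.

(C is a pure solid — omitted from Qc.)
Qc = [CO]² / [CO₂] = (5.82×10⁻⁴)² / (0.0255) = 1.33×10⁻⁵
Qc = 1.33×10⁻⁵ < Kc = 1.28×10⁻⁴: net forward reaction.

no; Q < K, reaction proceeds forward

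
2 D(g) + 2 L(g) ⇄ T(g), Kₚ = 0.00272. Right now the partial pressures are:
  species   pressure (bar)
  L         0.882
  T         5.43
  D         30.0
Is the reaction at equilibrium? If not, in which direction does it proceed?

in the reverse direction

Qₚ = P(T) / (P(D)²·P(L)²) = (5.43) / ((30.0)²·(0.882)²) = 0.00776
Qₚ = 0.00776 > Kₚ = 0.00272, so the reverse reaction proceeds.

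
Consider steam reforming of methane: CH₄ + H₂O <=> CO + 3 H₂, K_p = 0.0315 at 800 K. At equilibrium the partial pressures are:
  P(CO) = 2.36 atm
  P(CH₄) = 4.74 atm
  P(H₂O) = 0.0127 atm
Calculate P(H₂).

P(H₂) = 0.0930 atm

At equilibrium, K_p = P(CO)·P(H₂)³ / (P(CH₄)·P(H₂O)) = 0.0315.
(2.36)·(P(H₂))³ / ((4.74)·(0.0127)) = 0.0315
P(H₂)³ = 8.03e-4 ⇒ P(H₂) = 0.0930 atm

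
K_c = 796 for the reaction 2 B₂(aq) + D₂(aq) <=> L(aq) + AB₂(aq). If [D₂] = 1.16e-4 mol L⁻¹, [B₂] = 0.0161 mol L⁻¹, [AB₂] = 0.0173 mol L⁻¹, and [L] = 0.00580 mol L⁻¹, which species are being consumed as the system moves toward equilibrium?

Q_c = [L]·[AB₂] / ([B₂]²·[D₂]) = (0.00580)·(0.0173) / ((0.0161)²·(1.16e-4)) = 3340
Q_c = 3340 > K_c = 796: net reverse reaction.

L, AB₂ (products)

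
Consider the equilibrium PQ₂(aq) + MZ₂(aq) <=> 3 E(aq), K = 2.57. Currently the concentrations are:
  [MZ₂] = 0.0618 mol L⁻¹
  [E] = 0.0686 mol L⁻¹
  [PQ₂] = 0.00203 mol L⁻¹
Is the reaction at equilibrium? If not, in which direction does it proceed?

neither direction; the system is at equilibrium

Q = [E]³ / ([PQ₂]·[MZ₂]) = (0.0686)³ / ((0.00203)·(0.0618)) = 2.57
Q = 2.57 = K, so the system is already at equilibrium.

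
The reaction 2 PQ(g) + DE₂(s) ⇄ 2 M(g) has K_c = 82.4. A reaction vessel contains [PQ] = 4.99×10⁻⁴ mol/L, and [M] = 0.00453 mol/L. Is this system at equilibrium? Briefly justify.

yes, at equilibrium

(DE₂ is a pure solid — omitted from Q_c.)
Q_c = [M]² / [PQ]² = (0.00453)² / (4.99×10⁻⁴)² = 82.4
Q_c = 82.4 = K_c; the system is at equilibrium.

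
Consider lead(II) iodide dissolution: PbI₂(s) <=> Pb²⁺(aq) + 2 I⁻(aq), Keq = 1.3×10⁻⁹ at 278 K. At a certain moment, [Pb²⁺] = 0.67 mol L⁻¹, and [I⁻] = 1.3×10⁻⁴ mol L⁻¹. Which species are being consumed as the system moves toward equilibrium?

Pb²⁺, I⁻ (products)

(PbI₂ is a pure solid — omitted from Q.)
Q = [Pb²⁺]·[I⁻]² = (0.67)·(1.3×10⁻⁴)² = 1.1×10⁻⁸
Q = 1.1×10⁻⁸ > Keq = 1.3×10⁻⁹: net reverse reaction.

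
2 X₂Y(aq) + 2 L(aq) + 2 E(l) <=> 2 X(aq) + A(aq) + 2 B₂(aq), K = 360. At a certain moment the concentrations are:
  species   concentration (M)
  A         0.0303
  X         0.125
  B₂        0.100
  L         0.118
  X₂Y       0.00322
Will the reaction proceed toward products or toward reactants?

(E is a pure liquid — omitted from Q.)
Q = [X]²·[A]·[B₂]² / ([X₂Y]²·[L]²) = (0.125)²·(0.0303)·(0.100)² / ((0.00322)²·(0.118)²) = 32.8
Q = 32.8 < K = 360, so the forward reaction proceeds.

to the right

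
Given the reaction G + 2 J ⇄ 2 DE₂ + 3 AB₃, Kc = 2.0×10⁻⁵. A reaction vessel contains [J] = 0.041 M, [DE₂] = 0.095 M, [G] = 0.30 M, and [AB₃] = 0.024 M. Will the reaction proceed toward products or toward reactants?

Qc = [DE₂]²·[AB₃]³ / ([G]·[J]²) = (0.095)²·(0.024)³ / ((0.30)·(0.041)²) = 2.5×10⁻⁴
Qc = 2.5×10⁻⁴ > Kc = 2.0×10⁻⁵, so the reverse reaction proceeds.

to the left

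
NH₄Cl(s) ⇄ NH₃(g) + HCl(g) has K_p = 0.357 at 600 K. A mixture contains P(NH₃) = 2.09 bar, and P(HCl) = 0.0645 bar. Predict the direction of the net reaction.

to the right

(NH₄Cl is a pure solid — omitted from Q_p.)
Q_p = P(NH₃)·P(HCl) = (2.09)·(0.0645) = 0.135
Q_p = 0.135 < K_p = 0.357, so the forward reaction proceeds.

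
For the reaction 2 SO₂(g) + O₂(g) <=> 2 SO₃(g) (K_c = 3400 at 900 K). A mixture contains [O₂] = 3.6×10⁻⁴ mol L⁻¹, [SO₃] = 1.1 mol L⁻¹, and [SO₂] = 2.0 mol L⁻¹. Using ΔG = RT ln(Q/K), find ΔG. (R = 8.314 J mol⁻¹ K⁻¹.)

ΔG = -10.5 kJ/mol

Q_c = [SO₃]² / ([SO₂]²·[O₂]) = (1.1)² / ((2.0)²·(3.6×10⁻⁴)) = 840
ΔG = RT ln(Q_c/K_c) = (8.314 J mol⁻¹ K⁻¹)(900 K) × ln(840/3400)
   = (7.483 kJ/mol)(-1.398) = -10.5 kJ/mol
ΔG < 0, so the forward reaction is spontaneous (proceeds forward).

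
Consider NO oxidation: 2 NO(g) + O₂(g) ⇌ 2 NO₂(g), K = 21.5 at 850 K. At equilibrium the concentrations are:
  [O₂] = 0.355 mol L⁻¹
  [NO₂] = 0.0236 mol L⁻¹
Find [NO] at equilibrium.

[NO] = 0.00854 mol L⁻¹

At equilibrium, K = [NO₂]² / ([NO]²·[O₂]) = 21.5.
(0.0236)² / (([NO])²·(0.355)) = 21.5
[NO]² = 7.30e-5 ⇒ [NO] = 0.00854 mol L⁻¹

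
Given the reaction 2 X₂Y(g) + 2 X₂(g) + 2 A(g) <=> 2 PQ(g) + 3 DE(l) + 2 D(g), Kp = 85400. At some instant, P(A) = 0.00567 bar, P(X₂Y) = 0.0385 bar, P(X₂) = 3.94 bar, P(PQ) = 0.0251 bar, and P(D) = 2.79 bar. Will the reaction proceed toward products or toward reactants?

to the right

(DE is a pure liquid — omitted from Qp.)
Qp = P(PQ)²·P(D)² / (P(X₂Y)²·P(X₂)²·P(A)²) = (0.0251)²·(2.79)² / ((0.0385)²·(3.94)²·(0.00567)²) = 6630
Qp = 6630 < Kp = 85400, so the forward reaction proceeds.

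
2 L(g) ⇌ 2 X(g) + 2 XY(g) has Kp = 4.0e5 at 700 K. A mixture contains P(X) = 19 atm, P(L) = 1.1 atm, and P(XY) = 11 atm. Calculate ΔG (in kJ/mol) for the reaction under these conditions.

Qp = P(X)²·P(XY)² / P(L)² = (19)²·(11)² / (1.1)² = 36100
ΔG = RT ln(Qp/Kp) = (8.314 J mol⁻¹ K⁻¹)(700 K) × ln(36100/4.0e5)
   = (5.820 kJ/mol)(-2.405) = -14.0 kJ/mol
ΔG < 0, so the forward reaction is spontaneous (proceeds forward).

ΔG = -14.0 kJ/mol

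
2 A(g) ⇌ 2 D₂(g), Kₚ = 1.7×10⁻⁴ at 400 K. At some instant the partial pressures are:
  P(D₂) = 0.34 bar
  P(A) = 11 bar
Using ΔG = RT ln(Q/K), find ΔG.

Qₚ = P(D₂)² / P(A)² = (0.34)² / (11)² = 9.55×10⁻⁴
ΔG = RT ln(Qₚ/Kₚ) = (8.314 J mol⁻¹ K⁻¹)(400 K) × ln(9.55×10⁻⁴/1.7×10⁻⁴)
   = (3.326 kJ/mol)(1.726) = 5.74 kJ/mol
ΔG > 0, so the forward reaction is non-spontaneous (proceeds in reverse).

ΔG = 5.74 kJ/mol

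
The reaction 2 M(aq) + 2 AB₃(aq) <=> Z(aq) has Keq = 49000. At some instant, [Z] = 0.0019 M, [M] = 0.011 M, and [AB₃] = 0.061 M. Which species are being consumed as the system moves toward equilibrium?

M, AB₃ (reactants)

Q = [Z] / ([M]²·[AB₃]²) = (0.0019) / ((0.011)²·(0.061)²) = 4200
Q = 4200 < Keq = 49000: net forward reaction.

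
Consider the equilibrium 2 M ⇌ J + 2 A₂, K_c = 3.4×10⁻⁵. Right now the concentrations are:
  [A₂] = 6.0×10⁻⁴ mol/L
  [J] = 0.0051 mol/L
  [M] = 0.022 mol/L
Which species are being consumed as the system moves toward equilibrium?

M (reactants)

Q_c = [J]·[A₂]² / [M]² = (0.0051)·(6.0×10⁻⁴)² / (0.022)² = 3.8×10⁻⁶
Q_c = 3.8×10⁻⁶ < K_c = 3.4×10⁻⁵: net forward reaction.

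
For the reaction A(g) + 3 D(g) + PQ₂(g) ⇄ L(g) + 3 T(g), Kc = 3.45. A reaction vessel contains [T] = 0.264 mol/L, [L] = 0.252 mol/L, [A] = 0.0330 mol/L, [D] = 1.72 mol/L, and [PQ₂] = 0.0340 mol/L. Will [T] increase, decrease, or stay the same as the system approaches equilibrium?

increase

Qc = [L]·[T]³ / ([A]·[D]³·[PQ₂]) = (0.252)·(0.264)³ / ((0.0330)·(1.72)³·(0.0340)) = 0.812
Qc = 0.812 < Kc = 3.45: net forward reaction.
T is a product, so it increases.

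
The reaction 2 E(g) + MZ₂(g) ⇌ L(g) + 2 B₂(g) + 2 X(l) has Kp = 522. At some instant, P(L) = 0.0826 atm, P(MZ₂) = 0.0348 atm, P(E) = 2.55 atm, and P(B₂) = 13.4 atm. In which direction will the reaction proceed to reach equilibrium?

(X is a pure liquid — omitted from Qp.)
Qp = P(L)·P(B₂)² / (P(E)²·P(MZ₂)) = (0.0826)·(13.4)² / ((2.55)²·(0.0348)) = 65.5
Qp = 65.5 < Kp = 522, so the forward reaction proceeds.

forward (toward products)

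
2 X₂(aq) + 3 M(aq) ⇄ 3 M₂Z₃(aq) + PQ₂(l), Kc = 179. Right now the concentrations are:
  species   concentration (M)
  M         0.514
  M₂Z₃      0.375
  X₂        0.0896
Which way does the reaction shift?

(PQ₂ is a pure liquid — omitted from Qc.)
Qc = [M₂Z₃]³ / ([X₂]²·[M]³) = (0.375)³ / ((0.0896)²·(0.514)³) = 48.4
Qc = 48.4 < Kc = 179, so the forward reaction proceeds.

forward (toward products)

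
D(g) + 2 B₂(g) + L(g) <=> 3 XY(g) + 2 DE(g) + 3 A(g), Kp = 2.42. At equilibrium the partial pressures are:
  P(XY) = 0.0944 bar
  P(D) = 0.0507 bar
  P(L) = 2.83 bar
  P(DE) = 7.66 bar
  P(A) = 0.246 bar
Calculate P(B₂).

P(B₂) = 0.0460 bar

At equilibrium, Kp = P(XY)³·P(DE)²·P(A)³ / (P(D)·P(B₂)²·P(L)) = 2.42.
(0.0944)³·(7.66)²·(0.246)³ / ((0.0507)·(P(B₂))²·(2.83)) = 2.42
P(B₂)² = 0.00212 ⇒ P(B₂) = 0.0460 bar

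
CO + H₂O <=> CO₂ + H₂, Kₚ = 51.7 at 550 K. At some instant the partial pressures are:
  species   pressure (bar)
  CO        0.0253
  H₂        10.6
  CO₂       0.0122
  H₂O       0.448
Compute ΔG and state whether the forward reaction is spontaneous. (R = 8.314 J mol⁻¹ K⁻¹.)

ΔG = -6.91 kJ/mol; the forward reaction is spontaneous

Qₚ = P(CO₂)·P(H₂) / (P(CO)·P(H₂O)) = (0.0122)·(10.6) / ((0.0253)·(0.448)) = 11.4
ΔG = RT ln(Qₚ/Kₚ) = (8.314 J mol⁻¹ K⁻¹)(550 K) × ln(11.4/51.7)
   = (4.573 kJ/mol)(-1.512) = -6.91 kJ/mol
ΔG < 0, so the forward reaction is spontaneous (proceeds forward).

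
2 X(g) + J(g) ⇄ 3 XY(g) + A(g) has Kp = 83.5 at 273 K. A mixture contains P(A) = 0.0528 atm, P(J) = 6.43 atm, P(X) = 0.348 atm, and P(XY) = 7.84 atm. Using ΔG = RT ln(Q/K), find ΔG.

ΔG = -2.13 kJ/mol

Qp = P(XY)³·P(A) / (P(X)²·P(J)) = (7.84)³·(0.0528) / ((0.348)²·(6.43)) = 32.7
ΔG = RT ln(Qp/Kp) = (8.314 J mol⁻¹ K⁻¹)(273 K) × ln(32.7/83.5)
   = (2.270 kJ/mol)(-0.9375) = -2.13 kJ/mol
ΔG < 0, so the forward reaction is spontaneous (proceeds forward).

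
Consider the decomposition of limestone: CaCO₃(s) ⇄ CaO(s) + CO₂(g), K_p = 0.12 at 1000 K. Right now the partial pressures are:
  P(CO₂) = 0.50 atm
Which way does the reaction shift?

to the left

(CaCO₃, CaO are pure solids — omitted from Q_p.)
Q_p = P(CO₂) = 0.50
Q_p = 0.50 > K_p = 0.12, so the reverse reaction proceeds.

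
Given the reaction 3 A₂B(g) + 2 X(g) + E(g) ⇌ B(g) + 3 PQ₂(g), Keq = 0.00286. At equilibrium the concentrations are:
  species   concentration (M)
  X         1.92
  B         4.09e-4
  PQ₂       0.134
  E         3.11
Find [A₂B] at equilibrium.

[A₂B] = 0.0311 M

At equilibrium, Keq = [B]·[PQ₂]³ / ([A₂B]³·[X]²·[E]) = 0.00286.
(4.09e-4)·(0.134)³ / (([A₂B])³·(1.92)²·(3.11)) = 0.00286
[A₂B]³ = 3.00e-5 ⇒ [A₂B] = 0.0311 M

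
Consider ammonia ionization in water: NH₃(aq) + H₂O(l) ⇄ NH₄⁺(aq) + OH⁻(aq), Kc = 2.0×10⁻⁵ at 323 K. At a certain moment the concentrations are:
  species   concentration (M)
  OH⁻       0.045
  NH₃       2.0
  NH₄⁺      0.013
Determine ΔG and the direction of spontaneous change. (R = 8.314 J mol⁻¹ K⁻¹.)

(H₂O is a pure liquid — omitted from Qc.)
Qc = [NH₄⁺]·[OH⁻] / [NH₃] = (0.013)·(0.045) / (2.0) = 2.92×10⁻⁴
ΔG = RT ln(Qc/Kc) = (8.314 J mol⁻¹ K⁻¹)(323 K) × ln(2.92×10⁻⁴/2.0×10⁻⁵)
   = (2.685 kJ/mol)(2.681) = 7.20 kJ/mol
ΔG > 0, so the forward reaction is non-spontaneous (proceeds in reverse).

ΔG = 7.20 kJ/mol; the forward reaction is non-spontaneous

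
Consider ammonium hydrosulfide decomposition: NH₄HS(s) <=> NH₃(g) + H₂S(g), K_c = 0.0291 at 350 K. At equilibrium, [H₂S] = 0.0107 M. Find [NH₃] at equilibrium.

(NH₄HS is a pure solid — omitted from K_c.)
At equilibrium, K_c = [NH₃]·[H₂S] = 0.0291.
([NH₃])·(0.0107) = 0.0291
[NH₃] = 2.72 M

[NH₃] = 2.72 M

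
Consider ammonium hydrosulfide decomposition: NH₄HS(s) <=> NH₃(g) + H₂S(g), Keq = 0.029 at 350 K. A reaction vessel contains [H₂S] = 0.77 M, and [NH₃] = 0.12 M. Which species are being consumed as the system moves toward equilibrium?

NH₃, H₂S (products)

(NH₄HS is a pure solid — omitted from Q.)
Q = [NH₃]·[H₂S] = (0.12)·(0.77) = 0.092
Q = 0.092 > Keq = 0.029: net reverse reaction.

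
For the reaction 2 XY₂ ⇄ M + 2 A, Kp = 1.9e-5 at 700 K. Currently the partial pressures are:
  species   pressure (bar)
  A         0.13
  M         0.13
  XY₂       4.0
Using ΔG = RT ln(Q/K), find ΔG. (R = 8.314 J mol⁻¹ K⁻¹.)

Qp = P(M)·P(A)² / P(XY₂)² = (0.13)·(0.13)² / (4.0)² = 1.37e-4
ΔG = RT ln(Qp/Kp) = (8.314 J mol⁻¹ K⁻¹)(700 K) × ln(1.37e-4/1.9e-5)
   = (5.820 kJ/mol)(1.976) = 11.5 kJ/mol
ΔG > 0, so the forward reaction is non-spontaneous (proceeds in reverse).

ΔG = 11.5 kJ/mol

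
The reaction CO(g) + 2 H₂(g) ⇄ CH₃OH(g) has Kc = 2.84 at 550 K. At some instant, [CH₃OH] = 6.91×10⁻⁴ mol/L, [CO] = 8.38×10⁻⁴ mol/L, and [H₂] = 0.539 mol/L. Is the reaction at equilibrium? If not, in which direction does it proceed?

neither direction; the system is at equilibrium

Qc = [CH₃OH] / ([CO]·[H₂]²) = (6.91×10⁻⁴) / ((8.38×10⁻⁴)·(0.539)²) = 2.84
Qc = 2.84 = Kc, so the system is already at equilibrium.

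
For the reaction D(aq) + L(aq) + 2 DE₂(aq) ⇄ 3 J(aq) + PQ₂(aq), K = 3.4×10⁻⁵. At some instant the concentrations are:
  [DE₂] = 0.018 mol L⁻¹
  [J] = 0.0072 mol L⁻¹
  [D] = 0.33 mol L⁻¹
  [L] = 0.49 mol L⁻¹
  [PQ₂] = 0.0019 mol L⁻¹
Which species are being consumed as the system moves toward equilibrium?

Q = [J]³·[PQ₂] / ([D]·[L]·[DE₂]²) = (0.0072)³·(0.0019) / ((0.33)·(0.49)·(0.018)²) = 1.4×10⁻⁵
Q = 1.4×10⁻⁵ < K = 3.4×10⁻⁵: net forward reaction.

D, L, DE₂ (reactants)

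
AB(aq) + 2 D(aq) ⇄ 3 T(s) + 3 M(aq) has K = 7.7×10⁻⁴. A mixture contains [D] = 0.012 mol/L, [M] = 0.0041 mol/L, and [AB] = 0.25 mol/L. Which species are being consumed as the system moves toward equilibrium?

(T is a pure solid — omitted from Q.)
Q = [M]³ / ([AB]·[D]²) = (0.0041)³ / ((0.25)·(0.012)²) = 0.0019
Q = 0.0019 > K = 7.7×10⁻⁴: net reverse reaction.

T, M (products)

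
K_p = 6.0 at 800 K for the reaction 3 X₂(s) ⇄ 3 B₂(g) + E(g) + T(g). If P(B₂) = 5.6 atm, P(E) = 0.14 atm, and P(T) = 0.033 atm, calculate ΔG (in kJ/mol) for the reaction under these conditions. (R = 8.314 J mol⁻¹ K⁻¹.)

(X₂ is a pure solid — omitted from Q_p.)
Q_p = P(B₂)³·P(E)·P(T) = (5.6)³·(0.14)·(0.033) = 0.811
ΔG = RT ln(Q_p/K_p) = (8.314 J mol⁻¹ K⁻¹)(800 K) × ln(0.811/6.0)
   = (6.651 kJ/mol)(-2.001) = -13.3 kJ/mol
ΔG < 0, so the forward reaction is spontaneous (proceeds forward).

ΔG = -13.3 kJ/mol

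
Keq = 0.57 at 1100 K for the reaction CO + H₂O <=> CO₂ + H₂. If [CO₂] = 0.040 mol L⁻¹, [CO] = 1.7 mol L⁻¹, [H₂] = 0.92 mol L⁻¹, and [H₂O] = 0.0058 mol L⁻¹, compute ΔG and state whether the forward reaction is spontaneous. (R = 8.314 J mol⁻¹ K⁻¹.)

Q = [CO₂]·[H₂] / ([CO]·[H₂O]) = (0.040)·(0.92) / ((1.7)·(0.0058)) = 3.73
ΔG = RT ln(Q/Keq) = (8.314 J mol⁻¹ K⁻¹)(1100 K) × ln(3.73/0.57)
   = (9.145 kJ/mol)(1.879) = 17.2 kJ/mol
ΔG > 0, so the forward reaction is non-spontaneous (proceeds in reverse).

ΔG = 17.2 kJ/mol; the forward reaction is non-spontaneous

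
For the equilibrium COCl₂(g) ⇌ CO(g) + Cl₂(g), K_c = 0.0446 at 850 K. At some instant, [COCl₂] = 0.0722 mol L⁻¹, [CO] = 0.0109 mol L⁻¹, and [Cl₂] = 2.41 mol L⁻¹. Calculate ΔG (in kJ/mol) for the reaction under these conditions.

Q_c = [CO]·[Cl₂] / [COCl₂] = (0.0109)·(2.41) / (0.0722) = 0.364
ΔG = RT ln(Q_c/K_c) = (8.314 J mol⁻¹ K⁻¹)(850 K) × ln(0.364/0.0446)
   = (7.067 kJ/mol)(2.099) = 14.8 kJ/mol
ΔG > 0, so the forward reaction is non-spontaneous (proceeds in reverse).

ΔG = 14.8 kJ/mol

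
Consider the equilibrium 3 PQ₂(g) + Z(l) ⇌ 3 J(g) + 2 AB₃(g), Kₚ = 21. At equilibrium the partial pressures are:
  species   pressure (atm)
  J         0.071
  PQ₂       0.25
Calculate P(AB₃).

P(AB₃) = 30 atm

(Z is a pure liquid — omitted from Kₚ.)
At equilibrium, Kₚ = P(J)³·P(AB₃)² / P(PQ₂)³ = 21.
(0.071)³·(P(AB₃))² / (0.25)³ = 21
P(AB₃)² = 917 ⇒ P(AB₃) = 30 atm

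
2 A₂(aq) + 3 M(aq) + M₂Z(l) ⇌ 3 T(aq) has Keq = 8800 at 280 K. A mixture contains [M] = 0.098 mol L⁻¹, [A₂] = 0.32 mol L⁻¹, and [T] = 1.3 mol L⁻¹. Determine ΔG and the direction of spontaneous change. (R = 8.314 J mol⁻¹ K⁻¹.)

ΔG = 2.22 kJ/mol; the forward reaction is non-spontaneous

(M₂Z is a pure liquid — omitted from Q.)
Q = [T]³ / ([A₂]²·[M]³) = (1.3)³ / ((0.32)²·(0.098)³) = 22800
ΔG = RT ln(Q/Keq) = (8.314 J mol⁻¹ K⁻¹)(280 K) × ln(22800/8800)
   = (2.328 kJ/mol)(0.9520) = 2.22 kJ/mol
ΔG > 0, so the forward reaction is non-spontaneous (proceeds in reverse).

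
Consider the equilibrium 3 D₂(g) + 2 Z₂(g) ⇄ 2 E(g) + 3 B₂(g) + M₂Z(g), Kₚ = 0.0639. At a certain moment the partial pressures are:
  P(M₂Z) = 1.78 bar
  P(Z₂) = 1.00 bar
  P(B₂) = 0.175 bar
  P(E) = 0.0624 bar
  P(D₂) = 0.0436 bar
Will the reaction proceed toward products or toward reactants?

Qₚ = P(E)²·P(B₂)³·P(M₂Z) / (P(D₂)³·P(Z₂)²) = (0.0624)²·(0.175)³·(1.78) / ((0.0436)³·(1.00)²) = 0.448
Qₚ = 0.448 > Kₚ = 0.0639, so the reverse reaction proceeds.

reverse (toward reactants)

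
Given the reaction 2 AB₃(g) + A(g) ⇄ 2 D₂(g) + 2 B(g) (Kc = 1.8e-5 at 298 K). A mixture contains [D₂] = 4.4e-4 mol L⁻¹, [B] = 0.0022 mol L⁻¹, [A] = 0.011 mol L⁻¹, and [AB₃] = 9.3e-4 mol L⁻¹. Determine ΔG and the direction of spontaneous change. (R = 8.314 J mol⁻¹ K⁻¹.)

ΔG = 4.21 kJ/mol; the forward reaction is non-spontaneous

Qc = [D₂]²·[B]² / ([AB₃]²·[A]) = (4.4e-4)²·(0.0022)² / ((9.3e-4)²·(0.011)) = 9.85e-5
ΔG = RT ln(Qc/Kc) = (8.314 J mol⁻¹ K⁻¹)(298 K) × ln(9.85e-5/1.8e-5)
   = (2.478 kJ/mol)(1.700) = 4.21 kJ/mol
ΔG > 0, so the forward reaction is non-spontaneous (proceeds in reverse).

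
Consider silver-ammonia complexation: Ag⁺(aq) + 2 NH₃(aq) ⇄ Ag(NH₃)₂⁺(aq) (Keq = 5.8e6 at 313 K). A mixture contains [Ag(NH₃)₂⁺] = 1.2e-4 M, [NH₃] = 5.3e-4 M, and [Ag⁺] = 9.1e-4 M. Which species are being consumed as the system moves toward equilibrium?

Q = [Ag(NH₃)₂⁺] / ([Ag⁺]·[NH₃]²) = (1.2e-4) / ((9.1e-4)·(5.3e-4)²) = 4.7e5
Q = 4.7e5 < Keq = 5.8e6: net forward reaction.

Ag⁺, NH₃ (reactants)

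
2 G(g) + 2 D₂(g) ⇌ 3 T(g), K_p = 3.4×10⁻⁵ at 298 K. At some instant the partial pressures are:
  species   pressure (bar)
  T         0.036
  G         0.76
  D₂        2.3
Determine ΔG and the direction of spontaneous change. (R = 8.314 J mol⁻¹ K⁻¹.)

Q_p = P(T)³ / (P(G)²·P(D₂)²) = (0.036)³ / ((0.76)²·(2.3)²) = 1.53×10⁻⁵
ΔG = RT ln(Q_p/K_p) = (8.314 J mol⁻¹ K⁻¹)(298 K) × ln(1.53×10⁻⁵/3.4×10⁻⁵)
   = (2.478 kJ/mol)(-0.7985) = -1.98 kJ/mol
ΔG < 0, so the forward reaction is spontaneous (proceeds forward).

ΔG = -1.98 kJ/mol; the forward reaction is spontaneous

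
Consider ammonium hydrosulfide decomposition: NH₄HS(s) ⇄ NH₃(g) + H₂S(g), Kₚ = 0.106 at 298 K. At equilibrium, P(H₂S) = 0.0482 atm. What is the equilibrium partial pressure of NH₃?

(NH₄HS is a pure solid — omitted from Kₚ.)
At equilibrium, Kₚ = P(NH₃)·P(H₂S) = 0.106.
(P(NH₃))·(0.0482) = 0.106
P(NH₃) = 2.20 atm

P(NH₃) = 2.20 atm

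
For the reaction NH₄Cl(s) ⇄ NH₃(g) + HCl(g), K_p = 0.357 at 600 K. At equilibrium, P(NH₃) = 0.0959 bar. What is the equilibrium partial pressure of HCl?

(NH₄Cl is a pure solid — omitted from K_p.)
At equilibrium, K_p = P(NH₃)·P(HCl) = 0.357.
(0.0959)·(P(HCl)) = 0.357
P(HCl) = 3.72 bar

P(HCl) = 3.72 bar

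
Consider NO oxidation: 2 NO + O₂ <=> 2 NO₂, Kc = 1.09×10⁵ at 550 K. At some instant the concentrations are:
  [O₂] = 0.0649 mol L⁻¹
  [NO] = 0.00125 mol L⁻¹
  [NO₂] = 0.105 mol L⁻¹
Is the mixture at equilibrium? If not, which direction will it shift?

yes, at equilibrium

Qc = [NO₂]² / ([NO]²·[O₂]) = (0.105)² / ((0.00125)²·(0.0649)) = 1.09×10⁵
Qc = 1.09×10⁵ = Kc; the system is at equilibrium.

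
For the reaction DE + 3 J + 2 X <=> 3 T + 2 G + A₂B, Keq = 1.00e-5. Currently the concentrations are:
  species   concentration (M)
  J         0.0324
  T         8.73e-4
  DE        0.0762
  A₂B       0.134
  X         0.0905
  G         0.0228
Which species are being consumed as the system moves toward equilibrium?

Q = [T]³·[G]²·[A₂B] / ([DE]·[J]³·[X]²) = (8.73e-4)³·(0.0228)²·(0.134) / ((0.0762)·(0.0324)³·(0.0905)²) = 2.18e-6
Q = 2.18e-6 < Keq = 1.00e-5: net forward reaction.

DE, J, X (reactants)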